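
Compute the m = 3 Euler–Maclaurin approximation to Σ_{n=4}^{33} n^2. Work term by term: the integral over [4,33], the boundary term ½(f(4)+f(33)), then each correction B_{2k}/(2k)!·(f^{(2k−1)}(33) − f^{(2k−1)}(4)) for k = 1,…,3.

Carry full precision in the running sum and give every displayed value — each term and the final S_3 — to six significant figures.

S_3 ≈ 12515.0

∫_4^33 x^2 dx evaluates to 11957.7.
Boundary: ½(f(4) + f(33)) = ½(16.0000 + 1089.00) = 552.500.
So far: 12510.2.
Correction k=1: B_{2}/2! · (f^{(1)}(33) − f^{(1)}(4)) = 1/12 · (66.0000 − 8.00000) = 4.83333.
Partial sum through k=1: 12515.0.
Correction k=2: B_{4}/4! · (f^{(3)}(33) − f^{(3)}(4)) = −1/720 · (0.00000 − 0.00000) = 0.00000.
Partial sum through k=2: 12515.0.
Correction k=3: B_{6}/6! · (f^{(5)}(33) − f^{(5)}(4)) = 1/30240 · (0.00000 − 0.00000) = 0.00000.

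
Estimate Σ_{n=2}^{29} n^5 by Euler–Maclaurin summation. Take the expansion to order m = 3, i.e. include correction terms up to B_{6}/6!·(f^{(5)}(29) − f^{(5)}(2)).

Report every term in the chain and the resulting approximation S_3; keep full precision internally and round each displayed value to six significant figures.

∫_2^29 x^5 dx evaluates to 9.91372e+07.
Boundary: ½(f(2) + f(29)) = ½(32.0000 + 2.05111e+07) = 1.02556e+07.
So far: 1.09393e+08.
Correction k=1: B_{2}/2! · (f^{(1)}(29) − f^{(1)}(2)) = 1/12 · (3.53640e+06 − 80.0000) = 294694.
Running total after k=1: 1.09687e+08.
Correction k=2: B_{4}/4! · (f^{(3)}(29) − f^{(3)}(2)) = −1/720 · (50460.0 − 240.000) = -69.7500.
Running total after k=2: 1.09687e+08.
Correction k=3: B_{6}/6! · (f^{(5)}(29) − f^{(5)}(2)) = 1/30240 · (120.000 − 120.000) = 0.00000.

S_3 ≈ 1.09687e+08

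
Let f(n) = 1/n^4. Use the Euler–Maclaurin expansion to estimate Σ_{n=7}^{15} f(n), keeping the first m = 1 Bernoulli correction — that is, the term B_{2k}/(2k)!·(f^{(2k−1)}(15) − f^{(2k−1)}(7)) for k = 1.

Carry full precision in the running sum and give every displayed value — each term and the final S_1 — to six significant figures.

∫_7^15 1/x^4 dx evaluates to 0.000873052.
½[f(7) + f(15)] = ½[0.000416493 + 1.97531e-05] = 0.000218123.
Integral + boundary = 0.00109117.
Order-1 term: 1/12 · (-5.26749e-06 − (-0.000237996)) = 1.93940e-05.

S_1 ≈ 0.00111057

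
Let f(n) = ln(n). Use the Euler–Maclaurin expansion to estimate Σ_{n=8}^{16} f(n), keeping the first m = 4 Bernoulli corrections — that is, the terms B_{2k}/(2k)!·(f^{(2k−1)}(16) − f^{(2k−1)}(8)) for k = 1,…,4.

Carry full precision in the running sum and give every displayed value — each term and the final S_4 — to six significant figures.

S_4 ≈ 22.1467

∫_8^16 ln(x) dx evaluates to 19.7259.
Endpoint term: (f(8) + f(16))/2 = (2.07944 + 2.77259)/2 = 2.42602.
So far: 22.1519.
Correction k=1: B_{2}/2! · (f^{(1)}(16) − f^{(1)}(8)) = 1/12 · (0.0625000 − 0.125000) = -0.00520833.
Partial sum through k=1: 22.1467.
Correction k=2: B_{4}/4! · (f^{(3)}(16) − f^{(3)}(8)) = −1/720 · (0.000488281 − 0.00390625) = 4.74718e-06.
Partial sum through k=2: 22.1467.
Correction k=3: B_{6}/6! · (f^{(5)}(16) − f^{(5)}(8)) = 1/30240 · (2.28882e-05 − 0.000732422) = -2.34634e-08.
Partial sum through k=3: 22.1467.
Correction k=4: B_{8}/8! · (f^{(7)}(16) − f^{(7)}(8)) = −1/1209600 · (2.68221e-06 − 0.000343323) = 2.81614e-10.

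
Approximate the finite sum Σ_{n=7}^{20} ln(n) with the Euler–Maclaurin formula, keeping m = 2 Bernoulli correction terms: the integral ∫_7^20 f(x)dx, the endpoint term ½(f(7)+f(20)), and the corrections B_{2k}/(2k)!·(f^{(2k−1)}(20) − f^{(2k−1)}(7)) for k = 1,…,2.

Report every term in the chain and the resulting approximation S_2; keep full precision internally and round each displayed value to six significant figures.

Integral: ∫_7^20 ln(x) dx = 33.2933.
Boundary: ½(f(7) + f(20)) = ½(1.94591 + 2.99573) = 2.47082.
Running total after boundary: 35.7641.
Order-1 term: 1/12 · (0.0500000 − 0.142857) = -0.00773810.
Running total after k=1: 35.7564.
Order-2 term: −1/720 · (0.000250000 − 0.00583090) = 7.75126e-06.

S_2 ≈ 35.7564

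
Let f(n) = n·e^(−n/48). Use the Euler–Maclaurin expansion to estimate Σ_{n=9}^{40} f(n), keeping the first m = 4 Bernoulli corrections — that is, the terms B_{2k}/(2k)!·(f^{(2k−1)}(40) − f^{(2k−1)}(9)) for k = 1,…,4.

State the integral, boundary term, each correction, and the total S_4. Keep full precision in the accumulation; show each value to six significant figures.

Integral: ∫_9^40 x·e^(−x/48) dx = 432.481.
Boundary: ½(f(9) + f(40)) = ½(7.46126 + 17.3839) = 12.4226.
Running total after boundary: 444.903.
k=1: B_{2}/(2)! × [f^{(1)}(40) − f^{(1)}(9)] = 1/12 × (0.0724330 − 0.673586) = -0.0500961.
Partial sum through k=1: 444.853.
k=2: B_{4}/(4)! × [f^{(3)}(40) − f^{(3)}(9)] = −1/720 × (0.000408693 − 0.00101200) = 8.37924e-07.
Partial sum through k=2: 444.853.
k=3: B_{6}/(6)! × [f^{(5)}(40) − f^{(5)}(9)] = 1/30240 × (3.41124e-07 − 7.51581e-07) = -1.35733e-11.
Partial sum through k=3: 444.853.
k=4: B_{8}/(8)! × [f^{(7)}(40) − f^{(7)}(9)] = −1/1209600 × (2.19125e-10 − 4.61773e-10) = 2.00603e-16.

S_4 ≈ 444.853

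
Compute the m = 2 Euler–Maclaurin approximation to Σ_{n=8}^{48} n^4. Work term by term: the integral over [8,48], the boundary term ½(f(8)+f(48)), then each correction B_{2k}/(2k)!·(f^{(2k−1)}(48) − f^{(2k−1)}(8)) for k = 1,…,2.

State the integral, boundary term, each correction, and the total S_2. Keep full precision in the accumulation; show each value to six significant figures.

∫_8^48 x^4 dx evaluates to 5.09542e+07.
Endpoint term: (f(8) + f(48))/2 = (4096.00 + 5.30842e+06)/2 = 2.65626e+06.
Running total after boundary: 5.36105e+07.
k=1: B_{2}/(2)! × [f^{(1)}(48) − f^{(1)}(8)] = 1/12 × (442368 − 2048.00) = 36693.3.
After k=1: 5.36472e+07.
k=2: B_{4}/(4)! × [f^{(3)}(48) − f^{(3)}(8)] = −1/720 × (1152.00 − 192.000) = -1.33333.

S_2 ≈ 5.36472e+07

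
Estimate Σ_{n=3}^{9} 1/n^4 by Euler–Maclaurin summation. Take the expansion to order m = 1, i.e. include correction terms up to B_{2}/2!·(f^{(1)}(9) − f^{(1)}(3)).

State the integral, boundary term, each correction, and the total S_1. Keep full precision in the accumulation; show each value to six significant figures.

S_1 ≈ 0.0195036

The integral term ∫_3^9 1/x^4 dx = 0.0118884.
Endpoint term: (f(3) + f(9))/2 = (0.0123457 + 0.000152416)/2 = 0.00624905.
Integral + boundary = 0.0181375.
Correction k=1: B_{2}/2! · (f^{(1)}(9) − f^{(1)}(3)) = 1/12 · (-6.77404e-05 − (-0.0164609)) = 0.00136610.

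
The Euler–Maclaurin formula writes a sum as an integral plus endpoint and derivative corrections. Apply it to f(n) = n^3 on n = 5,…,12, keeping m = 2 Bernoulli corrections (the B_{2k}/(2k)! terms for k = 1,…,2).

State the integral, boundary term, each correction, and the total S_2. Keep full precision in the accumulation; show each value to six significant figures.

S_2 ≈ 5984.00

Integral: ∫_5^12 x^3 dx = 5027.75.
Endpoint term: (f(5) + f(12))/2 = (125.000 + 1728.00)/2 = 926.500.
So far: 5954.25.
k=1: B_{2}/(2)! × [f^{(1)}(12) − f^{(1)}(5)] = 1/12 × (432.000 − 75.0000) = 29.7500.
After k=1: 5984.00.
k=2: B_{4}/(4)! × [f^{(3)}(12) − f^{(3)}(5)] = −1/720 × (6.00000 − 6.00000) = 0.00000.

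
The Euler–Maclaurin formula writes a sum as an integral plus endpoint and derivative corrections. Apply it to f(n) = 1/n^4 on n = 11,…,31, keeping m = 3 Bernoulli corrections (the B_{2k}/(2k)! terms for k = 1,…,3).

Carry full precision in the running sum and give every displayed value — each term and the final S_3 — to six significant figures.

S_3 ≈ 0.000275991

The integral term ∫_11^31 1/x^4 dx = 0.000239249.
Endpoint term: (f(11) + f(31))/2 = (6.83013e-05 + 1.08281e-06)/2 = 3.46921e-05.
Integral + boundary = 0.000273941.
Order-1 term: 1/12 · (-1.39718e-07 − (-2.48369e-05)) = 2.05809e-06.
Partial sum through k=1: 0.000275999.
Order-2 term: −1/720 · (-4.36164e-09 − (-6.15790e-06)) = -8.54658e-09.
Partial sum through k=2: 0.000275991.
Order-3 term: 1/30240 · (-2.54164e-10 − (-2.84994e-06)) = 9.42355e-11.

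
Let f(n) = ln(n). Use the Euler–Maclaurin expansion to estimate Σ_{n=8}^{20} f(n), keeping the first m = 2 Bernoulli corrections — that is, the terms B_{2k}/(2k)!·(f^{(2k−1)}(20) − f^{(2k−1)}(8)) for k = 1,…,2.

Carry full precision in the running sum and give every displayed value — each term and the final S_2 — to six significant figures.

∫_8^20 ln(x) dx evaluates to 31.2791.
Boundary: ½(f(8) + f(20)) = ½(2.07944 + 2.99573) = 2.53759.
Integral + boundary = 33.8167.
Correction k=1: B_{2}/2! · (f^{(1)}(20) − f^{(1)}(8)) = 1/12 · (0.0500000 − 0.125000) = -0.00625000.
Partial sum through k=1: 33.8105.
Correction k=2: B_{4}/4! · (f^{(3)}(20) − f^{(3)}(8)) = −1/720 · (0.000250000 − 0.00390625) = 5.07812e-06.

S_2 ≈ 33.8105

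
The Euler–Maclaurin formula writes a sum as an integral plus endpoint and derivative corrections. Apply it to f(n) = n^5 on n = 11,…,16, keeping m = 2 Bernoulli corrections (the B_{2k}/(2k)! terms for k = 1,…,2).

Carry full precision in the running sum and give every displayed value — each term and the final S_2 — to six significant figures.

S_2 ≈ 3.12695e+06

Integral: ∫_11^16 x^5 dx = 2.50094e+06.
Boundary: ½(f(11) + f(16)) = ½(161051 + 1.04858e+06) = 604814.
Running total after boundary: 3.10576e+06.
k=1: B_{2}/(2)! × [f^{(1)}(16) − f^{(1)}(11)] = 1/12 × (327680 − 73205.0) = 21206.2.
Running total after k=1: 3.12696e+06.
k=2: B_{4}/(4)! × [f^{(3)}(16) − f^{(3)}(11)] = −1/720 × (15360.0 − 7260.00) = -11.2500.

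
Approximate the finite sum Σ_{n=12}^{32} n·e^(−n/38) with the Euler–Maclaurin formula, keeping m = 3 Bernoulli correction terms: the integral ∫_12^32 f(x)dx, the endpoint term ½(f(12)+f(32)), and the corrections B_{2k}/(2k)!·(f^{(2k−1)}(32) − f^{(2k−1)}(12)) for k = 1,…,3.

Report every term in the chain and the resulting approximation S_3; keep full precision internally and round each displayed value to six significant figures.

Integral: ∫_12^32 x·e^(−x/38) dx = 239.570.
½[f(12) + f(32)] = ½[8.75056 + 13.7857] = 11.2681.
Integral + boundary = 250.838.
k=1: B_{2}/(2)! × [f^{(1)}(32) − f^{(1)}(12)] = 1/12 × (0.0680215 − 0.498935) = -0.0359095.
Running total after k=1: 250.802.
k=2: B_{4}/(4)! × [f^{(3)}(32) − f^{(3)}(12)] = −1/720 × (0.000643786 − 0.00135551) = 9.88510e-07.
Running total after k=2: 250.802.
k=3: B_{6}/(6)! × [f^{(5)}(32) − f^{(5)}(12)] = 1/30240 × (8.59048e-07 − 1.63816e-06) = -2.57643e-11.

S_3 ≈ 250.802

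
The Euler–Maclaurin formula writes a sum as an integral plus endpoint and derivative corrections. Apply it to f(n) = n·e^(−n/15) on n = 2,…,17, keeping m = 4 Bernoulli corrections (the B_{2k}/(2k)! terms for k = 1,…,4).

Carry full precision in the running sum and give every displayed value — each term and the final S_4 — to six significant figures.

∫_2^17 x·e^(−x/15) dx evaluates to 68.6292.
Boundary: ½(f(2) + f(17)) = ½(1.75035 + 5.47329) = 3.61182.
So far: 72.2410.
Correction k=1: B_{2}/2! · (f^{(1)}(17) − f^{(1)}(2)) = 1/12 · (-0.0429278 − 0.758484) = -0.0667843.
Running total after k=1: 72.1743.
Correction k=2: B_{4}/4! · (f^{(3)}(17) − f^{(3)}(2)) = −1/720 · (0.00267106 − 0.0111504) = 1.17768e-05.
Running total after k=2: 72.1743.
Correction k=3: B_{6}/6! · (f^{(5)}(17) − f^{(5)}(2)) = 1/30240 · (2.45907e-05 − 8.41319e-05) = -1.96895e-09.
Running total after k=3: 72.1743.
Correction k=4: B_{8}/8! · (f^{(7)}(17) − f^{(7)}(2)) = −1/1209600 · (1.65822e-07 − 5.27585e-07) = 2.99076e-13.

S_4 ≈ 72.1743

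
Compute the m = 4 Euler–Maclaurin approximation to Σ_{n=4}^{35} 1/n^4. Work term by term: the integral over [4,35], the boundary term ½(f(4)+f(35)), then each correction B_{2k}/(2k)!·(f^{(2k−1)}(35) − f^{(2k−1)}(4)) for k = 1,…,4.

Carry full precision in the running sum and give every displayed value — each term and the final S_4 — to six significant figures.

S_4 ≈ 0.00747009

∫_4^35 1/x^4 dx evaluates to 0.00520056.
Endpoint term: (f(4) + f(35))/2 = (0.00390625 + 6.66389e-07)/2 = 0.00195346.
Running total after boundary: 0.00715402.
Correction k=1: B_{2}/2! · (f^{(1)}(35) − f^{(1)}(4)) = 1/12 · (-7.61587e-08 − (-0.00390625)) = 0.000325514.
Running total after k=1: 0.00747953.
Correction k=2: B_{4}/4! · (f^{(3)}(35) − f^{(3)}(4)) = −1/720 · (-1.86511e-09 − (-0.00732422)) = -1.01725e-05.
Running total after k=2: 0.00746936.
Correction k=3: B_{6}/6! · (f^{(5)}(35) − f^{(5)}(4)) = 1/30240 · (-8.52623e-11 − (-0.0256348)) = 8.47711e-07.
Running total after k=3: 0.00747021.
Correction k=4: B_{8}/8! · (f^{(7)}(35) − f^{(7)}(4)) = −1/1209600 · (-6.26417e-12 − (-0.144196)) = -1.19209e-07.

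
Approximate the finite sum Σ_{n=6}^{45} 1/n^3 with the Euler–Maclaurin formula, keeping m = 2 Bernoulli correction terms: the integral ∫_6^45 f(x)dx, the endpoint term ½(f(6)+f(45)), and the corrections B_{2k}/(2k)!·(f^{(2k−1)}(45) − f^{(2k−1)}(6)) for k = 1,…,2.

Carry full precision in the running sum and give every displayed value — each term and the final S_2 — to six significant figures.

Integral: ∫_6^45 1/x^3 dx = 0.0136420.
Boundary: ½(f(6) + f(45)) = ½(0.00462963 + 1.09739e-05) = 0.00232030.
Integral + boundary = 0.0159623.
Correction k=1: B_{2}/2! · (f^{(1)}(45) − f^{(1)}(6)) = 1/12 · (-7.31596e-07 − (-0.00231481)) = 0.000192840.
After k=1: 0.0161551.
Correction k=2: B_{4}/4! · (f^{(3)}(45) − f^{(3)}(6)) = −1/720 · (-7.22564e-09 − (-0.00128601)) = -1.78611e-06.

S_2 ≈ 0.0161533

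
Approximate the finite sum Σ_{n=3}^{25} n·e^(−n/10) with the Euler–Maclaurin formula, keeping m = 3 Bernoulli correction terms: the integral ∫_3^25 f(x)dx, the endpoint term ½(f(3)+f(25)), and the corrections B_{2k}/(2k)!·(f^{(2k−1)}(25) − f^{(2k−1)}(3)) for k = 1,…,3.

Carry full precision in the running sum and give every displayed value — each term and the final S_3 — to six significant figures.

S_3 ≈ 69.6605

The integral term ∫_3^25 x·e^(−x/10) dx = 67.5766.
Endpoint term: (f(3) + f(25))/2 = (2.22245 + 2.05212)/2 = 2.13729.
So far: 69.7139.
Correction k=1: B_{2}/2! · (f^{(1)}(25) − f^{(1)}(3)) = 1/12 · (-0.123127 − 0.518573) = -0.0534750.
After k=1: 69.6604.
Correction k=2: B_{4}/4! · (f^{(3)}(25) − f^{(3)}(3)) = −1/720 · (0.000410425 − 0.0200021) = 2.72106e-05.
After k=2: 69.6605.
Correction k=3: B_{6}/6! · (f^{(5)}(25) − f^{(5)}(3)) = 1/30240 · (2.05212e-05 − 0.000348185) = -1.08354e-08.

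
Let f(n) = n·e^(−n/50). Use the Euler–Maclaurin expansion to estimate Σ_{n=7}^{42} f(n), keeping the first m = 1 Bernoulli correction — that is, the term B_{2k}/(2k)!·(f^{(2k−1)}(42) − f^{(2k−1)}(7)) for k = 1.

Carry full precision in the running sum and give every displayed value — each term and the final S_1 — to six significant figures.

The integral term ∫_7^42 x·e^(−x/50) dx = 491.803.
½[f(7) + f(42)] = ½[6.08551 + 18.1318] = 12.1087.
So far: 503.911.
Correction k=1: B_{2}/2! · (f^{(1)}(42) − f^{(1)}(7)) = 1/12 · (0.0690737 − 0.747648) = -0.0565479.

S_1 ≈ 503.855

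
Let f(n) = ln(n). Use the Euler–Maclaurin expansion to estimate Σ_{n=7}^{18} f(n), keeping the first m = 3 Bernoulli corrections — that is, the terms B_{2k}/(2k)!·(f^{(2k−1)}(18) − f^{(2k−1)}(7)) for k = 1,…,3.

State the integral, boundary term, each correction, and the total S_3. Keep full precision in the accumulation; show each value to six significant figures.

The integral term ∫_7^18 ln(x) dx = 27.4053.
½[f(7) + f(18)] = ½[1.94591 + 2.89037] = 2.41814.
So far: 29.8235.
k=1: B_{2}/(2)! × [f^{(1)}(18) − f^{(1)}(7)] = 1/12 × (0.0555556 − 0.142857) = -0.00727513.
After k=1: 29.8162.
k=2: B_{4}/(4)! × [f^{(3)}(18) − f^{(3)}(7)] = −1/720 × (0.000342936 − 0.00583090) = 7.62218e-06.
After k=2: 29.8162.
k=3: B_{6}/(6)! × [f^{(5)}(18) − f^{(5)}(7)] = 1/30240 × (1.27013e-05 − 0.00142798) = -4.68014e-08.

S_3 ≈ 29.8162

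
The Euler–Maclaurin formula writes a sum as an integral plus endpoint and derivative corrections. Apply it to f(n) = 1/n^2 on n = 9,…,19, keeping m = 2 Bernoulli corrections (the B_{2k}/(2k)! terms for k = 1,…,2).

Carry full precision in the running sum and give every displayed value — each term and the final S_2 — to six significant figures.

S_2 ≈ 0.0662412

The integral term ∫_9^19 1/x^2 dx = 0.0584795.
Endpoint term: (f(9) + f(19))/2 = (0.0123457 + 0.00277008)/2 = 0.00755788.
Integral + boundary = 0.0660374.
Order-1 term: 1/12 · (-0.000291588 − (-0.00274348)) = 0.000204325.
Partial sum through k=1: 0.0662417.
Order-2 term: −1/720 · (-9.69267e-06 − (-0.000406442)) = -5.51041e-07.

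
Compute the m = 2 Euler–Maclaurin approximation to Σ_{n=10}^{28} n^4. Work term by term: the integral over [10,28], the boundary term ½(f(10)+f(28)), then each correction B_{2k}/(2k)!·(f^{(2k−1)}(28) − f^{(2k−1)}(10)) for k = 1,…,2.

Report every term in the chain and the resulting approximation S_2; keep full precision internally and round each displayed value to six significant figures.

The integral term ∫_10^28 x^4 dx = 3.42207e+06.
Boundary: ½(f(10) + f(28)) = ½(10000.0 + 614656) = 312328.
Integral + boundary = 3.73440e+06.
k=1: B_{2}/(2)! × [f^{(1)}(28) − f^{(1)}(10)] = 1/12 × (87808.0 − 4000.00) = 6984.00.
Running total after k=1: 3.74139e+06.
k=2: B_{4}/(4)! × [f^{(3)}(28) − f^{(3)}(10)] = −1/720 × (672.000 − 240.000) = -0.600000.

S_2 ≈ 3.74138e+06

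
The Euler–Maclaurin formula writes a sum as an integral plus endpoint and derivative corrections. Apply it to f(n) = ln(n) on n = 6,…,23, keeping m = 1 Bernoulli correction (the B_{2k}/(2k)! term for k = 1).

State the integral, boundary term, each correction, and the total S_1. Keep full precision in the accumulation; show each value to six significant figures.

S_1 ≈ 46.8192

The integral term ∫_6^23 ln(x) dx = 44.3658.
Endpoint term: (f(6) + f(23))/2 = (1.79176 + 3.13549)/2 = 2.46363.
So far: 46.8294.
Correction k=1: B_{2}/2! · (f^{(1)}(23) − f^{(1)}(6)) = 1/12 · (0.0434783 − 0.166667) = -0.0102657.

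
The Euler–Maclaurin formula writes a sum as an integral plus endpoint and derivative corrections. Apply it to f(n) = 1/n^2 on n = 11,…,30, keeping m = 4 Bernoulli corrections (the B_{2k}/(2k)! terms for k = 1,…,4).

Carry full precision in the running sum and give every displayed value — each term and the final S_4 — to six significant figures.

S_4 ≈ 0.0623824

Integral: ∫_11^30 1/x^2 dx = 0.0575758.
Boundary: ½(f(11) + f(30)) = ½(0.00826446 + 0.00111111) = 0.00468779.
So far: 0.0622635.
Correction k=1: B_{2}/2! · (f^{(1)}(30) − f^{(1)}(11)) = 1/12 · (-7.40741e-05 − (-0.00150263)) = 0.000119046.
Running total after k=1: 0.0623826.
Correction k=2: B_{4}/4! · (f^{(3)}(30) − f^{(3)}(11)) = −1/720 · (-9.87654e-07 − (-0.000149021)) = -2.05602e-07.
Running total after k=2: 0.0623824.
Correction k=3: B_{6}/6! · (f^{(5)}(30) − f^{(5)}(11)) = 1/30240 · (-3.29218e-08 − (-3.69474e-05)) = 1.22072e-09.
Running total after k=3: 0.0623824.
Correction k=4: B_{8}/8! · (f^{(7)}(30) − f^{(7)}(11)) = −1/1209600 · (-2.04847e-09 − (-1.70996e-05)) = -1.41349e-11.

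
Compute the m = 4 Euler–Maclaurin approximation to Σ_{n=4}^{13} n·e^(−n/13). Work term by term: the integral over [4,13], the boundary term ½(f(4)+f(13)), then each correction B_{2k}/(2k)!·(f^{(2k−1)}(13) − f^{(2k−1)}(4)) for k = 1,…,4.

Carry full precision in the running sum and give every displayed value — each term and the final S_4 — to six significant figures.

Integral: ∫_4^13 x·e^(−x/13) dx = 38.1230.
Endpoint term: (f(4) + f(13))/2 = (2.94057 + 4.78243)/2 = 3.86150.
Running total after boundary: 41.9845.
Order-1 term: 1/12 · (0.00000 − 0.508944) = -0.0424120.
After k=1: 41.9421.
Order-2 term: −1/720 · (0.00435360 − 0.0117114) = 1.02192e-05.
After k=2: 41.9421.
Order-3 term: 1/30240 · (5.15219e-05 − 0.000120777) = -2.29018e-09.
After k=3: 41.9421.
Order-4 term: −1/1209600 · (4.57295e-07 − 1.01926e-06) = 4.64591e-13.

S_4 ≈ 41.9421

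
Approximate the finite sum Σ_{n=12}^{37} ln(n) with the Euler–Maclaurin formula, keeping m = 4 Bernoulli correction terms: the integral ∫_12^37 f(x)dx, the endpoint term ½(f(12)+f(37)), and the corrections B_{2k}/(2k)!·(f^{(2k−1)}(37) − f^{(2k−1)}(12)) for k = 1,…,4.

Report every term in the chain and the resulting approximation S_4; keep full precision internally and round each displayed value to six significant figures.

Integral: ∫_12^37 ln(x) dx = 78.7851.
Endpoint term: (f(12) + f(37))/2 = (2.48491 + 3.61092)/2 = 3.04791.
Running total after boundary: 81.8330.
Order-1 term: 1/12 · (0.0270270 − 0.0833333) = -0.00469219.
Running total after k=1: 81.8283.
Order-2 term: −1/720 · (3.94843e-05 − 0.00115741) = 1.55267e-06.
Running total after k=2: 81.8283.
Order-3 term: 1/30240 · (3.46101e-07 − 9.64506e-05) = -3.17806e-09.
Running total after k=3: 81.8283.
Order-4 term: −1/1209600 · (7.58439e-09 − 2.00939e-05) = 1.66057e-11.

S_4 ≈ 81.8283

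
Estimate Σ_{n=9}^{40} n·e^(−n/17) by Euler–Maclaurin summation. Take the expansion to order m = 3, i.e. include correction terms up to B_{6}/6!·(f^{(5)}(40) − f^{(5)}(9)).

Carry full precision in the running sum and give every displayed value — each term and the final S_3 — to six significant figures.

S_3 ≈ 172.693

∫_9^40 x·e^(−x/17) dx evaluates to 168.175.
½[f(9) + f(40)] = ½[5.30056 + 3.80356] = 4.55206.
So far: 172.727.
Order-1 term: 1/12 · (-0.128650 − 0.277154) = -0.0338170.
After k=1: 172.693.
Order-2 term: −1/720 · (0.000212900 − 0.00503480) = 6.69708e-06.
After k=2: 172.693.
Order-3 term: 1/30240 · (3.01369e-06 − 3.15245e-05) = -9.42818e-10.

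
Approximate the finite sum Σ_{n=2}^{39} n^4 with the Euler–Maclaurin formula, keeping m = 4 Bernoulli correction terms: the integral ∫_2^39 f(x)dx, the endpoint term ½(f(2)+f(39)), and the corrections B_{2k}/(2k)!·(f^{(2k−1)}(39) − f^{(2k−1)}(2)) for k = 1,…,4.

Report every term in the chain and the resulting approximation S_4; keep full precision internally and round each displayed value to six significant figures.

Integral: ∫_2^39 x^4 dx = 1.80448e+07.
Boundary: ½(f(2) + f(39)) = ½(16.0000 + 2.31344e+06) = 1.15673e+06.
So far: 1.92016e+07.
k=1: B_{2}/(2)! × [f^{(1)}(39) − f^{(1)}(2)] = 1/12 × (237276 − 32.0000) = 19770.3.
Running total after k=1: 1.92213e+07.
k=2: B_{4}/(4)! × [f^{(3)}(39) − f^{(3)}(2)] = −1/720 × (936.000 − 48.0000) = -1.23333.
Running total after k=2: 1.92213e+07.
k=3: B_{6}/(6)! × [f^{(5)}(39) − f^{(5)}(2)] = 1/30240 × (0.00000 − 0.00000) = 0.00000.
Running total after k=3: 1.92213e+07.
k=4: B_{8}/(8)! × [f^{(7)}(39) − f^{(7)}(2)] = −1/1209600 × (0.00000 − 0.00000) = 0.00000.

S_4 ≈ 1.92213e+07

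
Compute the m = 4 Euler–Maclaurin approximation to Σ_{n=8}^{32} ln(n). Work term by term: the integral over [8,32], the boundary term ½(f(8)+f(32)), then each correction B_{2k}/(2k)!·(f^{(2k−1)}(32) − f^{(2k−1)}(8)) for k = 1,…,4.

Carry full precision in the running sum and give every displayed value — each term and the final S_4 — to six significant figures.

Integral: ∫_8^32 ln(x) dx = 70.2680.
½[f(8) + f(32)] = ½[2.07944 + 3.46574] = 2.77259.
Running total after boundary: 73.0406.
Order-1 term: 1/12 · (0.0312500 − 0.125000) = -0.00781250.
After k=1: 73.0328.
Order-2 term: −1/720 · (6.10352e-05 − 0.00390625) = 5.34058e-06.
After k=2: 73.0328.
Order-3 term: 1/30240 · (7.15256e-07 − 0.000732422) = -2.41966e-08.
After k=3: 73.0328.
Order-4 term: −1/1209600 · (2.09548e-08 − 0.000343323) = 2.83814e-10.

S_4 ≈ 73.0328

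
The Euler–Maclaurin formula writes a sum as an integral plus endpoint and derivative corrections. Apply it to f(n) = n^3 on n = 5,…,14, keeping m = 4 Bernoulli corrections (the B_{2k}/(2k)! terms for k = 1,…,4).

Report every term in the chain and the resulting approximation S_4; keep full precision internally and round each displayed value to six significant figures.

S_4 ≈ 10925.0

Integral: ∫_5^14 x^3 dx = 9447.75.
Endpoint term: (f(5) + f(14))/2 = (125.000 + 2744.00)/2 = 1434.50.
So far: 10882.2.
Correction k=1: B_{2}/2! · (f^{(1)}(14) − f^{(1)}(5)) = 1/12 · (588.000 − 75.0000) = 42.7500.
Running total after k=1: 10925.0.
Correction k=2: B_{4}/4! · (f^{(3)}(14) − f^{(3)}(5)) = −1/720 · (6.00000 − 6.00000) = 0.00000.
Running total after k=2: 10925.0.
Correction k=3: B_{6}/6! · (f^{(5)}(14) − f^{(5)}(5)) = 1/30240 · (0.00000 − 0.00000) = 0.00000.
Running total after k=3: 10925.0.
Correction k=4: B_{8}/8! · (f^{(7)}(14) − f^{(7)}(5)) = −1/1209600 · (0.00000 − 0.00000) = 0.00000.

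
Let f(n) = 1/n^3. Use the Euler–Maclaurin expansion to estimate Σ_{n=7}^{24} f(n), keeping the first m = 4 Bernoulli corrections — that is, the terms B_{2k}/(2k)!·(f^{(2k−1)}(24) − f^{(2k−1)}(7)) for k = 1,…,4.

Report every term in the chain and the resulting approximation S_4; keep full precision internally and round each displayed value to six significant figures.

∫_7^24 1/x^3 dx evaluates to 0.00933603.
Endpoint term: (f(7) + f(24))/2 = (0.00291545 + 7.23380e-05)/2 = 0.00149389.
Running total after boundary: 0.0108299.
k=1: B_{2}/(2)! × [f^{(1)}(24) − f^{(1)}(7)] = 1/12 × (-9.04225e-06 − (-0.00124948)) = 0.000103370.
Partial sum through k=1: 0.0109333.
k=2: B_{4}/(4)! × [f^{(3)}(24) − f^{(3)}(7)] = −1/720 × (-3.13967e-07 − (-0.000509992)) = -7.07886e-07.
Partial sum through k=2: 0.0109326.
k=3: B_{6}/(6)! × [f^{(5)}(24) − f^{(5)}(7)] = 1/30240 × (-2.28934e-08 − (-0.000437136)) = 1.44548e-08.
Partial sum through k=3: 0.0109326.
k=4: B_{8}/(8)! × [f^{(7)}(24) − f^{(7)}(7)] = −1/1209600 × (-2.86168e-09 − (-0.000642322)) = -5.31018e-10.

S_4 ≈ 0.0109326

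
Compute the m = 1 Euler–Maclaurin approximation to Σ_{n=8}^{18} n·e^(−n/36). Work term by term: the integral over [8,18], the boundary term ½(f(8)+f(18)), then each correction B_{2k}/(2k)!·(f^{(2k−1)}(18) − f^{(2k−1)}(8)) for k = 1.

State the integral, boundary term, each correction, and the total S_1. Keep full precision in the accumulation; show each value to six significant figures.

S_1 ≈ 97.9075

The integral term ∫_8^18 x·e^(−x/36) dx = 89.2724.
Boundary: ½(f(8) + f(18)) = ½(6.40590 + 10.9176) = 8.66173.
Integral + boundary = 97.9342.
Order-1 term: 1/12 · (0.303265 − 0.622796) = -0.0266275.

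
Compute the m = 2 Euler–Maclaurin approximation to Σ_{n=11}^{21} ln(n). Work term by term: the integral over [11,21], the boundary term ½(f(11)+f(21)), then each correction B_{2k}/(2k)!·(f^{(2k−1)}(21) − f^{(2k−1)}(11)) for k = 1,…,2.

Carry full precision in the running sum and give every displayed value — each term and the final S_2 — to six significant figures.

S_2 ≈ 30.2757

The integral term ∫_11^21 ln(x) dx = 27.5581.
½[f(11) + f(21)] = ½[2.39790 + 3.04452] = 2.72121.
So far: 30.2793.
k=1: B_{2}/(2)! × [f^{(1)}(21) − f^{(1)}(11)] = 1/12 × (0.0476190 − 0.0909091) = -0.00360750.
After k=1: 30.2757.
k=2: B_{4}/(4)! × [f^{(3)}(21) − f^{(3)}(11)] = −1/720 × (0.000215959 − 0.00150263) = 1.78704e-06.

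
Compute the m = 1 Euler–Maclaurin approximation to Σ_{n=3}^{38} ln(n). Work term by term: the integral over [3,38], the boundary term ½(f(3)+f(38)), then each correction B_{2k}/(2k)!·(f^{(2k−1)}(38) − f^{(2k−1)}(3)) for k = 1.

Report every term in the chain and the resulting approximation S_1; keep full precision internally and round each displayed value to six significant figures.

Integral: ∫_3^38 ln(x) dx = 99.9324.
Endpoint term: (f(3) + f(38))/2 = (1.09861 + 3.63759)/2 = 2.36810.
Integral + boundary = 102.301.
Correction k=1: B_{2}/2! · (f^{(1)}(38) − f^{(1)}(3)) = 1/12 · (0.0263158 − 0.333333) = -0.0255848.

S_1 ≈ 102.275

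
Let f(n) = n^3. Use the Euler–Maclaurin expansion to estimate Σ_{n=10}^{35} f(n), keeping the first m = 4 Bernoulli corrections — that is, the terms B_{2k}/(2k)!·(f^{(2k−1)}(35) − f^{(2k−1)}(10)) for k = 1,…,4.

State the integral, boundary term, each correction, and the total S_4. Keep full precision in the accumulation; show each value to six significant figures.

S_4 ≈ 394875

The integral term ∫_10^35 x^3 dx = 372656.
½[f(10) + f(35)] = ½[1000.00 + 42875.0] = 21937.5.
Integral + boundary = 394594.
k=1: B_{2}/(2)! × [f^{(1)}(35) − f^{(1)}(10)] = 1/12 × (3675.00 − 300.000) = 281.250.
After k=1: 394875.
k=2: B_{4}/(4)! × [f^{(3)}(35) − f^{(3)}(10)] = −1/720 × (6.00000 − 6.00000) = 0.00000.
After k=2: 394875.
k=3: B_{6}/(6)! × [f^{(5)}(35) − f^{(5)}(10)] = 1/30240 × (0.00000 − 0.00000) = 0.00000.
After k=3: 394875.
k=4: B_{8}/(8)! × [f^{(7)}(35) − f^{(7)}(10)] = −1/1209600 × (0.00000 − 0.00000) = 0.00000.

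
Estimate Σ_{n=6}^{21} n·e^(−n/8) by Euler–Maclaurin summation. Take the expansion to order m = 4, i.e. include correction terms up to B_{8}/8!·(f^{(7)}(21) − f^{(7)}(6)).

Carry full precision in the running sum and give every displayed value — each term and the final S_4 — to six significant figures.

Integral: ∫_6^21 x·e^(−x/8) dx = 36.0990.
Endpoint term: (f(6) + f(21))/2 = (2.83420 + 1.52123)/2 = 2.17772.
Integral + boundary = 38.2767.
Correction k=1: B_{2}/2! · (f^{(1)}(21) − f^{(1)}(6)) = 1/12 · (-0.117715 − 0.118092) = -0.0196505.
Running total after k=1: 38.2571.
Correction k=2: B_{4}/4! · (f^{(3)}(21) − f^{(3)}(6)) = −1/720 · (0.000424452 − 0.0166066) = 2.24753e-05.
Running total after k=2: 38.2571.
Correction k=3: B_{6}/6! · (f^{(5)}(21) − f^{(5)}(6)) = 1/30240 · (4.20030e-05 − 0.000490126) = -1.48189e-08.
Running total after k=3: 38.2571.
Correction k=4: B_{8}/8! · (f^{(7)}(21) − f^{(7)}(6)) = −1/1209600 · (1.20897e-06 − 1.12621e-05) = 8.31112e-12.

S_4 ≈ 38.2571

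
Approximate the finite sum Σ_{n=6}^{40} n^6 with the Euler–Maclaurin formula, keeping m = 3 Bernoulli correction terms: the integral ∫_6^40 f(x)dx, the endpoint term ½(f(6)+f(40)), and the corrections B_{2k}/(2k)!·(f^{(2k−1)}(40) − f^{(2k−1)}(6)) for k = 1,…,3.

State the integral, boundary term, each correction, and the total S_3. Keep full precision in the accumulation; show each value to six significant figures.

The integral term ∫_6^40 x^6 dx = 2.34057e+10.
Boundary: ½(f(6) + f(40)) = ½(46656.0 + 4.09600e+09) = 2.04802e+09.
So far: 2.54537e+10.
k=1: B_{2}/(2)! × [f^{(1)}(40) − f^{(1)}(6)] = 1/12 × (6.14400e+08 − 46656.0) = 5.11961e+07.
After k=1: 2.55049e+10.
k=2: B_{4}/(4)! × [f^{(3)}(40) − f^{(3)}(6)] = −1/720 × (7.68000e+06 − 25920.0) = -10630.7.
After k=2: 2.55049e+10.
k=3: B_{6}/(6)! × [f^{(5)}(40) − f^{(5)}(6)] = 1/30240 × (28800.0 − 4320.00) = 0.809524.

S_3 ≈ 2.55049e+10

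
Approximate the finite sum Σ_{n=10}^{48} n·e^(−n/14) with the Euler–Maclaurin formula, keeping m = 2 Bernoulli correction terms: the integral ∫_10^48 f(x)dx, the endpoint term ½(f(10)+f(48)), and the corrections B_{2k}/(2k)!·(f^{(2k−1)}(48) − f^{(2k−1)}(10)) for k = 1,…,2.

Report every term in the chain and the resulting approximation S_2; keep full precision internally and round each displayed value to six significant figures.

∫_10^48 x·e^(−x/14) dx evaluates to 136.334.
Boundary: ½(f(10) + f(48)) = ½(4.89542 + 1.55680) = 3.22611.
Running total after boundary: 139.560.
Correction k=1: B_{2}/2! · (f^{(1)}(48) − f^{(1)}(10)) = 1/12 · (-0.0787664 − 0.139869) = -0.0182196.
Running total after k=1: 139.542.
Correction k=2: B_{4}/4! · (f^{(3)}(48) − f^{(3)}(10)) = −1/720 · (-7.09182e-05 − 0.00570894) = 8.02758e-06.

S_2 ≈ 139.542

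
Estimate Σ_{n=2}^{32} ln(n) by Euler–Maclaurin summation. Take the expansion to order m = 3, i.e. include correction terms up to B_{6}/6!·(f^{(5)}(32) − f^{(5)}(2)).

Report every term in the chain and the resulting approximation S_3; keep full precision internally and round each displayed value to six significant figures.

∫_2^32 ln(x) dx evaluates to 79.5173.
Endpoint term: (f(2) + f(32))/2 = (0.693147 + 3.46574)/2 = 2.07944.
Integral + boundary = 81.5967.
k=1: B_{2}/(2)! × [f^{(1)}(32) − f^{(1)}(2)] = 1/12 × (0.0312500 − 0.500000) = -0.0390625.
Partial sum through k=1: 81.5576.
k=2: B_{4}/(4)! × [f^{(3)}(32) − f^{(3)}(2)] = −1/720 × (6.10352e-05 − 0.250000) = 0.000347137.
Partial sum through k=2: 81.5580.
k=3: B_{6}/(6)! × [f^{(5)}(32) − f^{(5)}(2)] = 1/30240 × (7.15256e-07 − 0.750000) = -2.48016e-05.

S_3 ≈ 81.5580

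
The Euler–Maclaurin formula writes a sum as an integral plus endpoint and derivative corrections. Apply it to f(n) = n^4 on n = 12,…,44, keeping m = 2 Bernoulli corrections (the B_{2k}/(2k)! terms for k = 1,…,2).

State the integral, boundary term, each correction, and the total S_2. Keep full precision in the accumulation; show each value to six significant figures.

Integral: ∫_12^44 x^4 dx = 3.29335e+07.
Boundary: ½(f(12) + f(44)) = ½(20736.0 + 3.74810e+06) = 1.88442e+06.
Running total after boundary: 3.48179e+07.
Order-1 term: 1/12 · (340736 − 6912.00) = 27818.7.
Partial sum through k=1: 3.48457e+07.
Order-2 term: −1/720 · (1056.00 − 288.000) = -1.06667.

S_2 ≈ 3.48457e+07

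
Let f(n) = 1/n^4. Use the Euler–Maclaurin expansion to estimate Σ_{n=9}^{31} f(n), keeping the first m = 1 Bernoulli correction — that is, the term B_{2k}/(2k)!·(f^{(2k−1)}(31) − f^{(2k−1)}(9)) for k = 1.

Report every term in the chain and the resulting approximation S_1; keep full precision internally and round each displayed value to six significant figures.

Integral: ∫_9^31 1/x^4 dx = 0.000446058.
½[f(9) + f(31)] = ½[0.000152416 + 1.08281e-06] = 7.67493e-05.
So far: 0.000522808.
Order-1 term: 1/12 · (-1.39718e-07 − (-6.77404e-05)) = 5.63339e-06.

S_1 ≈ 0.000528441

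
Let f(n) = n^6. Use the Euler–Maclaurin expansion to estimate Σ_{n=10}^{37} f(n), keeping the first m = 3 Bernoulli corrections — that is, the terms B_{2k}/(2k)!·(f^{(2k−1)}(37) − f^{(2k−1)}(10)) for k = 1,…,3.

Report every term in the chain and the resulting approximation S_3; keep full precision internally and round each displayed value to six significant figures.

S_3 ≈ 1.48782e+10

∫_10^37 x^6 dx evaluates to 1.35603e+10.
Boundary: ½(f(10) + f(37)) = ½(1.00000e+06 + 2.56573e+09) = 1.28336e+09.
Integral + boundary = 1.48436e+10.
Order-1 term: 1/12 · (4.16064e+08 − 600000) = 3.46220e+07.
Partial sum through k=1: 1.48783e+10.
Order-2 term: −1/720 · (6.07836e+06 − 120000) = -8275.50.
Partial sum through k=2: 1.48782e+10.
Order-3 term: 1/30240 · (26640.0 − 7200.00) = 0.642857.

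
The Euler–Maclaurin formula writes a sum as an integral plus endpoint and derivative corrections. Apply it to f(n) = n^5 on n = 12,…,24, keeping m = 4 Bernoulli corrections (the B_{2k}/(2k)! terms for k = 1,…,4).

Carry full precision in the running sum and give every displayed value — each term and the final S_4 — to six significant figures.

S_4 ≈ 3.55881e+07

The integral term ∫_12^24 x^5 dx = 3.13528e+07.
½[f(12) + f(24)] = ½[248832 + 7.96262e+06] = 4.10573e+06.
So far: 3.54586e+07.
k=1: B_{2}/(2)! × [f^{(1)}(24) − f^{(1)}(12)] = 1/12 × (1.65888e+06 − 103680) = 129600.
Partial sum through k=1: 3.55882e+07.
k=2: B_{4}/(4)! × [f^{(3)}(24) − f^{(3)}(12)] = −1/720 × (34560.0 − 8640.00) = -36.0000.
Partial sum through k=2: 3.55881e+07.
k=3: B_{6}/(6)! × [f^{(5)}(24) − f^{(5)}(12)] = 1/30240 × (120.000 − 120.000) = 0.00000.
Partial sum through k=3: 3.55881e+07.
k=4: B_{8}/(8)! × [f^{(7)}(24) − f^{(7)}(12)] = −1/1209600 × (0.00000 − 0.00000) = 0.00000.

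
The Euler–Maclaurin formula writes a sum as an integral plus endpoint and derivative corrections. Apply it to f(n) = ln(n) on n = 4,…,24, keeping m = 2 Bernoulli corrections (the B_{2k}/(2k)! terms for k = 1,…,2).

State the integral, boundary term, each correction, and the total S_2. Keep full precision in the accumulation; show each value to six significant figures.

S_2 ≈ 52.9930

Integral: ∫_4^24 ln(x) dx = 50.7281.
Endpoint term: (f(4) + f(24))/2 = (1.38629 + 3.17805)/2 = 2.28217.
So far: 53.0103.
k=1: B_{2}/(2)! × [f^{(1)}(24) − f^{(1)}(4)] = 1/12 × (0.0416667 − 0.250000) = -0.0173611.
Partial sum through k=1: 52.9929.
k=2: B_{4}/(4)! × [f^{(3)}(24) − f^{(3)}(4)] = −1/720 × (0.000144676 − 0.0312500) = 4.32018e-05.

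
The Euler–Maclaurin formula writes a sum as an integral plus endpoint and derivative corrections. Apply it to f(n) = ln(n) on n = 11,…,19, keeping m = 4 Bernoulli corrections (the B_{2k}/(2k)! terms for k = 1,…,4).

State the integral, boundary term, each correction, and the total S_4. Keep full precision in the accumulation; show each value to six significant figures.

The integral term ∫_11^19 ln(x) dx = 21.5675.
½[f(11) + f(19)] = ½[2.39790 + 2.94444] = 2.67117.
Integral + boundary = 24.2387.
Correction k=1: B_{2}/2! · (f^{(1)}(19) − f^{(1)}(11)) = 1/12 · (0.0526316 − 0.0909091) = -0.00318979.
After k=1: 24.2355.
Correction k=2: B_{4}/4! · (f^{(3)}(19) − f^{(3)}(11)) = −1/720 · (0.000291588 − 0.00150263) = 1.68200e-06.
After k=2: 24.2355.
Correction k=3: B_{6}/6! · (f^{(5)}(19) − f^{(5)}(11)) = 1/30240 · (9.69267e-06 − 0.000149021) = -4.60742e-09.
After k=3: 24.2355.
Correction k=4: B_{8}/8! · (f^{(7)}(19) − f^{(7)}(11)) = −1/1209600 · (8.05485e-07 − 3.69474e-05) = 2.98792e-11.

S_4 ≈ 24.2355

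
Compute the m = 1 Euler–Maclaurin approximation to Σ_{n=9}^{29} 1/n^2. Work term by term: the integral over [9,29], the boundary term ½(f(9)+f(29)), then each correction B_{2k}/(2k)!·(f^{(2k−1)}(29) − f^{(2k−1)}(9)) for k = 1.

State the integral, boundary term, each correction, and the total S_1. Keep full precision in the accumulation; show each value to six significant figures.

∫_9^29 1/x^2 dx evaluates to 0.0766284.
Endpoint term: (f(9) + f(29))/2 = (0.0123457 + 0.00118906)/2 = 0.00676737.
So far: 0.0833957.
Correction k=1: B_{2}/2! · (f^{(1)}(29) − f^{(1)}(9)) = 1/12 · (-8.20042e-05 − (-0.00274348)) = 0.000221790.

S_1 ≈ 0.0836175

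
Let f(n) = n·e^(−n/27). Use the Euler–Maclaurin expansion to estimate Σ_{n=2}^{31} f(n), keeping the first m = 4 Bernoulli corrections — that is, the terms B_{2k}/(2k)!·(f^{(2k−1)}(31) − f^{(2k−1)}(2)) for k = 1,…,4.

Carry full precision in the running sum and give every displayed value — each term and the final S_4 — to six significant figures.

S_4 ≈ 236.094

∫_2^31 x·e^(−x/27) dx evaluates to 230.324.
Boundary: ½(f(2) + f(31)) = ½(1.85721 + 9.83393) = 5.84557.
So far: 236.169.
Correction k=1: B_{2}/2! · (f^{(1)}(31) − f^{(1)}(2)) = 1/12 · (-0.0469961 − 0.859818) = -0.0755678.
After k=1: 236.094.
Correction k=2: B_{4}/4! · (f^{(3)}(31) − f^{(3)}(2)) = −1/720 · (0.000805832 − 0.00372706) = 4.05726e-06.
After k=2: 236.094.
Correction k=3: B_{6}/6! · (f^{(5)}(31) − f^{(5)}(2)) = 1/30240 · (2.29922e-06 − 8.60722e-06) = -2.08598e-10.
After k=3: 236.094.
Correction k=4: B_{8}/8! · (f^{(7)}(31) − f^{(7)}(2)) = −1/1209600 · (4.79155e-09 − 1.66007e-08) = 9.76282e-15.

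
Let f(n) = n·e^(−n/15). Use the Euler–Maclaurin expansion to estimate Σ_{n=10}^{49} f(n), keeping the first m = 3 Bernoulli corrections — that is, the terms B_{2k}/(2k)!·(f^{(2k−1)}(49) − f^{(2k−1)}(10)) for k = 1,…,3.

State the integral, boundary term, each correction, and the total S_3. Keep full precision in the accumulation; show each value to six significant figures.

Integral: ∫_10^49 x·e^(−x/15) dx = 155.923.
½[f(10) + f(49)] = ½[5.13417 + 1.86853] = 3.50135.
Integral + boundary = 159.425.
k=1: B_{2}/(2)! × [f^{(1)}(49) − f^{(1)}(10)] = 1/12 × (-0.0864355 − 0.171139) = -0.0214645.
Running total after k=1: 159.403.
k=2: B_{4}/(4)! × [f^{(3)}(49) − f^{(3)}(10)] = −1/720 × (-4.51951e-05 − 0.00532433) = 7.45767e-06.
Running total after k=2: 159.403.
k=3: B_{6}/(6)! × [f^{(5)}(49) − f^{(5)}(10)] = 1/30240 × (1.30563e-06 − 4.39468e-05) = -1.41009e-09.

S_3 ≈ 159.403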